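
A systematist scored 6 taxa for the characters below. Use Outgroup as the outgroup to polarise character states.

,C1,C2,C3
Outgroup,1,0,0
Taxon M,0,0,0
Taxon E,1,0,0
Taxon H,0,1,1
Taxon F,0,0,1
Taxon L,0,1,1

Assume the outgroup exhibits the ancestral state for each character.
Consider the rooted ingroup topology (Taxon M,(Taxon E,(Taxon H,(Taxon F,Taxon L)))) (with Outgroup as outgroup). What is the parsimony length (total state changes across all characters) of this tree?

5

Map each character onto (Taxon M,(Taxon E,(Taxon H,(Taxon F,Taxon L)))) (rooted by Outgroup) and count the minimum state changes it requires (Fitch parsimony):
C1: 2; C2: 2; C3: 1.
Total tree length = 5.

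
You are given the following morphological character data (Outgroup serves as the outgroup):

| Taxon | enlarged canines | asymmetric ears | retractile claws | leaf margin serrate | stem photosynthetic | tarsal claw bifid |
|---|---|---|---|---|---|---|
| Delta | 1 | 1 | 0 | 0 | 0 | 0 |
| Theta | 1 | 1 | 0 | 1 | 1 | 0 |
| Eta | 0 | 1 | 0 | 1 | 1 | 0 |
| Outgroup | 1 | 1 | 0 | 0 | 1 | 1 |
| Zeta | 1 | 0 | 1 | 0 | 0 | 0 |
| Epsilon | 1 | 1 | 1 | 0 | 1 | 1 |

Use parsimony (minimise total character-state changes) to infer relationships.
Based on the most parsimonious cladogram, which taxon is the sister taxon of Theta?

Character polarity is set by the outgroup: the derived state is whichever differs from the outgroup's state, so for enlarged canines, asymmetric ears, stem photosynthetic, tarsal claw bifid the derived state is '0', and for the remaining characters it is '1'.
enlarged canines: derived state '0' in Eta only — an autapomorphy, so it tells us nothing about relationships among taxa.
asymmetric ears: derived state '0' in Zeta only — an autapomorphy, so it tells us nothing about relationships among taxa.
retractile claws groups Epsilon and Zeta, which is incompatible with the clades supported by the remaining characters; treating it as convergent (homoplasy) costs fewer steps than any alternative tree.
leaf margin serrate (derived state '1') is shared by Eta and Theta — a synapomorphy uniting that clade.
stem photosynthetic (derived state '0') is shared by Delta and Zeta — a synapomorphy uniting that clade.
tarsal claw bifid (derived state '0') is shared by Delta, Eta, Theta, and Zeta — a synapomorphy uniting that clade.
Most parsimonious ingroup topology: (((Eta,Theta),(Zeta,Delta)),Epsilon).
Theta and Eta form a cherry on this tree, so they are sister taxa.

Eta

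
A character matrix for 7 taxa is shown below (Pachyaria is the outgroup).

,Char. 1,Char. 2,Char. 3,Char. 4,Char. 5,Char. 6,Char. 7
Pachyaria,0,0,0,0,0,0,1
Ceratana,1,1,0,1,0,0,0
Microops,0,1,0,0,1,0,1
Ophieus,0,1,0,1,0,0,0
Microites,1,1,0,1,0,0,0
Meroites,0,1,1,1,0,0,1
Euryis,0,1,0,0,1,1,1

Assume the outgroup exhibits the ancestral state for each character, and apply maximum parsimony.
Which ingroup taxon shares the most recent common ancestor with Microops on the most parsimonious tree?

Character polarity is set by the outgroup: the derived state is whichever differs from the outgroup's state, so for Char. 7 the derived state is '0', and for the remaining characters it is '1'.
Char. 1: derived state '1' in Ceratana and Microites only — synapomorphy for {Ceratana, Microites}.
Char. 2 (derived state '1') is shared by all ingroup taxa — unites the whole ingroup.
Char. 3 (derived state '1') is unique to Meroites (autapomorphy; uninformative for grouping).
Only Ceratana, Meroites, Microites, and Ophieus show the derived state '1' for Char. 4, supporting them as a clade.
Char. 5: derived state '1' in Euryis and Microops only — synapomorphy for {Euryis, Microops}.
Char. 6 (derived state '1') is unique to Euryis (autapomorphy; uninformative for grouping).
Char. 7: derived state '0' in Ceratana, Microites, and Ophieus only — synapomorphy for {Ceratana, Microites, Ophieus}.
Most parsimonious ingroup topology: ((((Ceratana,Microites),Ophieus),Meroites),(Microops,Euryis)).
Microops and Euryis form a cherry on this tree, so they are sister taxa.

Euryis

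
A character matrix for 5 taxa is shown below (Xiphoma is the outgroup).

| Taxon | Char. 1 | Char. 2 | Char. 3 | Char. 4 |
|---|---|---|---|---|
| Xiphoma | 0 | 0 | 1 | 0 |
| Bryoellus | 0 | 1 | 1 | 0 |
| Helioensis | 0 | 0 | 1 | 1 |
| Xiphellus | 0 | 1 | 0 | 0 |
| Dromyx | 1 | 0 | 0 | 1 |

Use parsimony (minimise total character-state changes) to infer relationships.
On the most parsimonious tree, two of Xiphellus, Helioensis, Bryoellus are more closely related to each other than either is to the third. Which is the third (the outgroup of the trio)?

Helioensis

Character polarity is set by the outgroup: the derived state is whichever differs from the outgroup's state, so for Char. 3 the derived state is '0', and for the remaining characters it is '1'.
Char. 1: derived state '1' in Dromyx only — an autapomorphy, so it tells us nothing about relationships among taxa.
Char. 2: derived state '1' in Bryoellus and Xiphellus only — synapomorphy for {Bryoellus, Xiphellus}.
Char. 3 groups Dromyx and Xiphellus, which is incompatible with the clades supported by the remaining characters; treating it as convergent (homoplasy) costs fewer steps than any alternative tree.
Char. 4 (derived state '1') is shared by Dromyx and Helioensis — a synapomorphy uniting that clade.
Most parsimonious ingroup topology: ((Bryoellus,Xiphellus),(Helioensis,Dromyx)).
Xiphellus and Bryoellus share a more recent common ancestor with each other than either does with Helioensis, so Helioensis is the least closely related of the three.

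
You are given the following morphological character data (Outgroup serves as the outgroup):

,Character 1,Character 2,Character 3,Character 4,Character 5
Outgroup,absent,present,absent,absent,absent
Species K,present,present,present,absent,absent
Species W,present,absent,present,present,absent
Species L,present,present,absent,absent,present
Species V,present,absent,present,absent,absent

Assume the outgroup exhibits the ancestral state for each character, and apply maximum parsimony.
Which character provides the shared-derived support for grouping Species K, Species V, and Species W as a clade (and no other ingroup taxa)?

Character 3

Character polarity is set by the outgroup: the derived state is whichever differs from the outgroup's state, so for Character 2 the derived state is 'absent', and for the remaining characters it is 'present'.
Character 1 (derived state 'present') is shared by all ingroup taxa — unites the whole ingroup.
Character 2: derived state 'absent' in Species V and Species W only — synapomorphy for {Species V, Species W}.
Only Species K, Species V, and Species W show the derived state 'present' for Character 3, supporting them as a clade.
Character 4 (derived state 'present') is unique to Species W (autapomorphy; uninformative for grouping).
Character 5: derived state 'present' in Species L only — an autapomorphy, so it tells us nothing about relationships among taxa.
Most parsimonious ingroup topology: ((Species K,(Species W,Species V)),Species L).
The clade {Species K, Species V, Species W} is supported by Character 3: its derived state 'present' occurs in exactly those taxa and in no other taxon (including the outgroup).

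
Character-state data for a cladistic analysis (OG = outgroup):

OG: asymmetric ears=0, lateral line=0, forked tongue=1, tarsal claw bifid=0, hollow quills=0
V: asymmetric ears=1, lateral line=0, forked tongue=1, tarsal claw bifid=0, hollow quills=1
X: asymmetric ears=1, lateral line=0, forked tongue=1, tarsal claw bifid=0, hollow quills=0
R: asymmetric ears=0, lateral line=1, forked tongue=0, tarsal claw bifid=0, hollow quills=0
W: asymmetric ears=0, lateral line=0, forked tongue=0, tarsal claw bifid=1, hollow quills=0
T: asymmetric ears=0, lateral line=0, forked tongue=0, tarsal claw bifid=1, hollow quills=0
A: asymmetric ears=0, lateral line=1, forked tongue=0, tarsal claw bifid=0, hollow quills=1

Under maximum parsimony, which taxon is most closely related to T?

W

Character polarity is set by the outgroup: the derived state is whichever differs from the outgroup's state, so for forked tongue the derived state is '0', and for the remaining characters it is '1'.
Only V and X show the derived state '1' for asymmetric ears, supporting them as a clade.
lateral line: derived state '1' in A and R only — synapomorphy for {A, R}.
forked tongue: derived state '0' in A, R, T, and W only — synapomorphy for {A, R, T, W}.
tarsal claw bifid (derived state '1') is shared by T and W — a synapomorphy uniting that clade.
hollow quills groups A and V, which is incompatible with the clades supported by the remaining characters; treating it as convergent (homoplasy) costs fewer steps than any alternative tree.
Most parsimonious ingroup topology: ((V,X),((R,A),(W,T))).
T and W form a cherry on this tree, so they are sister taxa.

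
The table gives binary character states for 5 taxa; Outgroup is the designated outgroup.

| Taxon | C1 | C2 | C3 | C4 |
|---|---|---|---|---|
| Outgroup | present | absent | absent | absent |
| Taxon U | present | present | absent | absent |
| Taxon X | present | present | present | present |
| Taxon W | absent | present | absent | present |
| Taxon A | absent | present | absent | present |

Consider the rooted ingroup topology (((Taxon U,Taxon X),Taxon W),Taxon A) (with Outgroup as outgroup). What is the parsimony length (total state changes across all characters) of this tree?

Map each character onto (((Taxon U,Taxon X),Taxon W),Taxon A) (rooted by Outgroup) and count the minimum state changes it requires (Fitch parsimony):
C1: 2; C2: 1; C3: 1; C4: 2.
Total tree length = 6.

6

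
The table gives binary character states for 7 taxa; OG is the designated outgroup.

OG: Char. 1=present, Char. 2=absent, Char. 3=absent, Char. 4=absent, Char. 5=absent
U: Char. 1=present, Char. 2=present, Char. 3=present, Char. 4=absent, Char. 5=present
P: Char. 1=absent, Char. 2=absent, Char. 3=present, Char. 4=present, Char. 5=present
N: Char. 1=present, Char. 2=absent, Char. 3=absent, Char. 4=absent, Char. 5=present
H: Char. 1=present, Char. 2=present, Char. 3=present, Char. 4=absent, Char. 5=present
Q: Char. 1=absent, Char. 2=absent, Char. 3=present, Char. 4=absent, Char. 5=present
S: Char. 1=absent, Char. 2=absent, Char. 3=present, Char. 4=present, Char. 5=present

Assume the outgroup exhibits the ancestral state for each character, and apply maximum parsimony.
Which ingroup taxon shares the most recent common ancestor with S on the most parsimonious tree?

P

Character polarity is set by the outgroup: the derived state is whichever differs from the outgroup's state, so for Char. 1 the derived state is 'absent', and for the remaining characters it is 'present'.
Char. 1: derived state 'absent' in P, Q, and S only — synapomorphy for {P, Q, S}.
Only H and U show the derived state 'present' for Char. 2, supporting them as a clade.
Char. 3: derived state 'present' in H, P, Q, S, and U only — synapomorphy for {H, P, Q, S, U}.
Char. 4: derived state 'present' in P and S only — synapomorphy for {P, S}.
All ingroup taxa share the derived state 'present' for Char. 5; it defines the ingroup but does not resolve relationships within it.
Most parsimonious ingroup topology: (((U,H),((P,S),Q)),N).
S and P form a cherry on this tree, so they are sister taxa.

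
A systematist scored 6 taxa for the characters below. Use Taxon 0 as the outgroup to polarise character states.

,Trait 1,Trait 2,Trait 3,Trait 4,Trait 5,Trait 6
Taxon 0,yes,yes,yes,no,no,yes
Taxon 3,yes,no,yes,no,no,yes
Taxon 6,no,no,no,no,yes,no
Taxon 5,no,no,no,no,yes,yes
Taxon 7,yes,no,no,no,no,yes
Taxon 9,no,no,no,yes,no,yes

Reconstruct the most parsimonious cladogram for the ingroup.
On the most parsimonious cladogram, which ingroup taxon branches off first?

Character polarity is set by the outgroup: the derived state is whichever differs from the outgroup's state, so for Trait 1, Trait 2, Trait 3, Trait 6 the derived state is 'no', and for the remaining characters it is 'yes'.
Trait 1 (derived state 'no') is shared by Taxon 5, Taxon 6, and Taxon 9 — a synapomorphy uniting that clade.
All ingroup taxa share the derived state 'no' for Trait 2; it defines the ingroup but does not resolve relationships within it.
Only Taxon 5, Taxon 6, Taxon 7, and Taxon 9 show the derived state 'no' for Trait 3, supporting them as a clade.
Trait 4: derived state 'yes' in Taxon 9 only — an autapomorphy, so it tells us nothing about relationships among taxa.
Trait 5: derived state 'yes' in Taxon 5 and Taxon 6 only — synapomorphy for {Taxon 5, Taxon 6}.
Trait 6 (derived state 'no') is unique to Taxon 6 (autapomorphy; uninformative for grouping).
Most parsimonious ingroup topology: (Taxon 3,(((Taxon 6,Taxon 5),Taxon 9),Taxon 7)).
Taxon 3 is sister to the clade containing all other ingroup taxa, so it is the earliest-diverging (most basal) ingroup lineage.

Taxon 3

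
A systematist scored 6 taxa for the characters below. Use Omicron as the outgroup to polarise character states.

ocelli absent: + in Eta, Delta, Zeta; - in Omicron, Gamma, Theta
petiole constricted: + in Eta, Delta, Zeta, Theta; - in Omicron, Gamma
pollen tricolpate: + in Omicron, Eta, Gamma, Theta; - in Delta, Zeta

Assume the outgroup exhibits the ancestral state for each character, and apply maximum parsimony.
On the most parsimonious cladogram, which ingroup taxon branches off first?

Gamma

Character polarity is set by the outgroup: the derived state is whichever differs from the outgroup's state, so for pollen tricolpate the derived state is '-', and for the remaining characters it is '+'.
Only Delta, Eta, and Zeta show the derived state '+' for ocelli absent, supporting them as a clade.
petiole constricted (derived state '+') is shared by Delta, Eta, Theta, and Zeta — a synapomorphy uniting that clade.
pollen tricolpate (derived state '-') is shared by Delta and Zeta — a synapomorphy uniting that clade.
Most parsimonious ingroup topology: (((Eta,(Delta,Zeta)),Theta),Gamma).
Gamma is sister to the clade containing all other ingroup taxa, so it is the earliest-diverging (most basal) ingroup lineage.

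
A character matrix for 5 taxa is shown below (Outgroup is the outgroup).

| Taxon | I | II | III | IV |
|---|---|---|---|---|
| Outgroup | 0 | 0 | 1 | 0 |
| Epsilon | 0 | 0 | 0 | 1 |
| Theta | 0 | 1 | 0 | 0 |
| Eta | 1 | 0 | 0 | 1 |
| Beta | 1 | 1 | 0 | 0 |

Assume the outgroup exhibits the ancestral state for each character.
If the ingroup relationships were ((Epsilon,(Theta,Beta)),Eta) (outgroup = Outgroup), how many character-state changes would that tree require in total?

6

Map each character onto ((Epsilon,(Theta,Beta)),Eta) (rooted by Outgroup) and count the minimum state changes it requires (Fitch parsimony):
I: 2; II: 1; III: 1; IV: 2.
Total tree length = 6.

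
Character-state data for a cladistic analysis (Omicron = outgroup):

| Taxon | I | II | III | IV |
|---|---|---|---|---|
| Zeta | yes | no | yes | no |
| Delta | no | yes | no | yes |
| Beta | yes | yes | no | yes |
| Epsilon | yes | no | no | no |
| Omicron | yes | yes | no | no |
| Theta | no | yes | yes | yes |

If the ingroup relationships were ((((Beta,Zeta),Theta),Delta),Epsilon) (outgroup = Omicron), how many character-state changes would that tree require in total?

8

Map each character onto ((((Beta,Zeta),Theta),Delta),Epsilon) (rooted by Omicron) and count the minimum state changes it requires (Fitch parsimony):
I: 2; II: 2; III: 2; IV: 2.
Total tree length = 8.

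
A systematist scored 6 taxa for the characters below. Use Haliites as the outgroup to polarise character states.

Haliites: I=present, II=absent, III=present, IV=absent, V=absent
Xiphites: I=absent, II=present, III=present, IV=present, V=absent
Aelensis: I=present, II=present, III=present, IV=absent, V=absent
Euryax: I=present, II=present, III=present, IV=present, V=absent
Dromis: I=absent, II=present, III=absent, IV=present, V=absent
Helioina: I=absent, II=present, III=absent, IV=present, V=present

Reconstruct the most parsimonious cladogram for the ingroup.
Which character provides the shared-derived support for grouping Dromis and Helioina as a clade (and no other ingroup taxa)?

Character polarity is set by the outgroup: the derived state is whichever differs from the outgroup's state, so for I, III the derived state is 'absent', and for the remaining characters it is 'present'.
I: derived state 'absent' in Dromis, Helioina, and Xiphites only — synapomorphy for {Dromis, Helioina, Xiphites}.
II (derived state 'present') is shared by all ingroup taxa — unites the whole ingroup.
III (derived state 'absent') is shared by Dromis and Helioina — a synapomorphy uniting that clade.
Only Dromis, Euryax, Helioina, and Xiphites show the derived state 'present' for IV, supporting them as a clade.
V (derived state 'present') is unique to Helioina (autapomorphy; uninformative for grouping).
Most parsimonious ingroup topology: (((Xiphites,(Dromis,Helioina)),Euryax),Aelensis).
The clade {Dromis, Helioina} is supported by III: its derived state 'absent' occurs in exactly those taxa and in no other taxon (including the outgroup).

III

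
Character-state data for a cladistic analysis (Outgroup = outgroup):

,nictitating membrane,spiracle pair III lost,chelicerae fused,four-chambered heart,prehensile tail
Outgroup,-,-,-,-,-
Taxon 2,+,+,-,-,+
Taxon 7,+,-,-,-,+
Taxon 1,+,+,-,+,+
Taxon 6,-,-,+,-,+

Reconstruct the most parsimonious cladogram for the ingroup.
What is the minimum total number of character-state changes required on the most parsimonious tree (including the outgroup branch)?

5

The outgroup has state '-' for every character, so '+' is the derived state throughout.
Only Taxon 1, Taxon 2, and Taxon 7 show the derived state '+' for nictitating membrane, supporting them as a clade.
spiracle pair III lost (derived state '+') is shared by Taxon 1 and Taxon 2 — a synapomorphy uniting that clade.
chelicerae fused: derived state '+' in Taxon 6 only — an autapomorphy, so it tells us nothing about relationships among taxa.
four-chambered heart (derived state '+') is unique to Taxon 1 (autapomorphy; uninformative for grouping).
prehensile tail (derived state '+') is shared by all ingroup taxa — unites the whole ingroup.
Most parsimonious ingroup topology: ((Taxon 7,(Taxon 2,Taxon 1)),Taxon 6).
Changes per character on this tree: nictitating membrane: 1; spiracle pair III lost: 1; chelicerae fused: 1; four-chambered heart: 1; prehensile tail: 1.
Total = 5.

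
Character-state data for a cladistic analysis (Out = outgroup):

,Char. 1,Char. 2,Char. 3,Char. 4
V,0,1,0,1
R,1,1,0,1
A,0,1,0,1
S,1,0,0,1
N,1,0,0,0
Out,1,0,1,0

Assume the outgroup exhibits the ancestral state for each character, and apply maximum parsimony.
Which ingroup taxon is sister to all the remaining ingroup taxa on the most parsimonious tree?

Character polarity is set by the outgroup: the derived state is whichever differs from the outgroup's state, so for Char. 1, Char. 3 the derived state is '0', and for the remaining characters it is '1'.
Only A and V show the derived state '0' for Char. 1, supporting them as a clade.
Char. 2: derived state '1' in A, R, and V only — synapomorphy for {A, R, V}.
Char. 3 (derived state '0') is shared by all ingroup taxa — unites the whole ingroup.
Char. 4 (derived state '1') is shared by A, R, S, and V — a synapomorphy uniting that clade.
Most parsimonious ingroup topology: (N,(((V,A),R),S)).
N is sister to the clade containing all other ingroup taxa, so it is the earliest-diverging (most basal) ingroup lineage.

N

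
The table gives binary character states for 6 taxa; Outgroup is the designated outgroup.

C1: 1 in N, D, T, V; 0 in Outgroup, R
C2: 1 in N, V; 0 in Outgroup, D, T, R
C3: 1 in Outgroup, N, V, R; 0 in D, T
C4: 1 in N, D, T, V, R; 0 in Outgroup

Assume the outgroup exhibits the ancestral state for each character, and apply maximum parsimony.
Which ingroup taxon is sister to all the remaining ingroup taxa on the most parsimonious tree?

Character polarity is set by the outgroup: the derived state is whichever differs from the outgroup's state, so for C3 the derived state is '0', and for the remaining characters it is '1'.
C1 (derived state '1') is shared by D, N, T, and V — a synapomorphy uniting that clade.
C2: derived state '1' in N and V only — synapomorphy for {N, V}.
C3: derived state '0' in D and T only — synapomorphy for {D, T}.
C4 (derived state '1') is shared by all ingroup taxa — unites the whole ingroup.
Most parsimonious ingroup topology: (((N,V),(D,T)),R).
R is sister to the clade containing all other ingroup taxa, so it is the earliest-diverging (most basal) ingroup lineage.

R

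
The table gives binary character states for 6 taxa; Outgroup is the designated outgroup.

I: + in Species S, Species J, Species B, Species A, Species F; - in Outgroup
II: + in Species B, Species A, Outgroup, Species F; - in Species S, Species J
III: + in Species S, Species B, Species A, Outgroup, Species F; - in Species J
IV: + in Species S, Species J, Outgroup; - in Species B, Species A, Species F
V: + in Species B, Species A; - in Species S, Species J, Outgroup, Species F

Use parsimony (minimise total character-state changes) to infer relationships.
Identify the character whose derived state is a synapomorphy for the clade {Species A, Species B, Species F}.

Character polarity is set by the outgroup: the derived state is whichever differs from the outgroup's state, so for II, III, IV the derived state is '-', and for the remaining characters it is '+'.
I (derived state '+') is shared by all ingroup taxa — unites the whole ingroup.
II: derived state '-' in Species J and Species S only — synapomorphy for {Species J, Species S}.
III (derived state '-') is unique to Species J (autapomorphy; uninformative for grouping).
Only Species A, Species B, and Species F show the derived state '-' for IV, supporting them as a clade.
V (derived state '+') is shared by Species A and Species B — a synapomorphy uniting that clade.
Most parsimonious ingroup topology: ((Species F,(Species B,Species A)),(Species S,Species J)).
The clade {Species A, Species B, Species F} is supported by IV: its derived state '-' occurs in exactly those taxa and in no other taxon (including the outgroup).

IV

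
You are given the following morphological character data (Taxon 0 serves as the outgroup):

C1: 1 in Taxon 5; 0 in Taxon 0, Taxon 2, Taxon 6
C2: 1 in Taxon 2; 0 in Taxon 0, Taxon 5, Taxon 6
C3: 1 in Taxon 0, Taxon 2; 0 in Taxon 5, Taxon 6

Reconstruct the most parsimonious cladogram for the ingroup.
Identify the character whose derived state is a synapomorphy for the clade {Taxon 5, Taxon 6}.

C3

Character polarity is set by the outgroup: the derived state is whichever differs from the outgroup's state, so for C3 the derived state is '0', and for the remaining characters it is '1'.
C1: derived state '1' in Taxon 5 only — an autapomorphy, so it tells us nothing about relationships among taxa.
C2: derived state '1' in Taxon 2 only — an autapomorphy, so it tells us nothing about relationships among taxa.
C3: derived state '0' in Taxon 5 and Taxon 6 only — synapomorphy for {Taxon 5, Taxon 6}.
Most parsimonious ingroup topology: (Taxon 2,(Taxon 5,Taxon 6)).
The clade {Taxon 5, Taxon 6} is supported by C3: its derived state '0' occurs in exactly those taxa and in no other taxon (including the outgroup).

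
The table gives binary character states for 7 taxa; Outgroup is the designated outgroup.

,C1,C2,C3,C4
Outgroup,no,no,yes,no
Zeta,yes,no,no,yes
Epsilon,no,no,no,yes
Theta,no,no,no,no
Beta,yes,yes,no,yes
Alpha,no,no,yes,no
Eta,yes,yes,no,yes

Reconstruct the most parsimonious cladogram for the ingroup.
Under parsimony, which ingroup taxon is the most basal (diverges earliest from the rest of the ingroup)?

Character polarity is set by the outgroup: the derived state is whichever differs from the outgroup's state, so for C3 the derived state is 'no', and for the remaining characters it is 'yes'.
C1 (derived state 'yes') is shared by Beta, Eta, and Zeta — a synapomorphy uniting that clade.
Only Beta and Eta show the derived state 'yes' for C2, supporting them as a clade.
Only Beta, Epsilon, Eta, Theta, and Zeta show the derived state 'no' for C3, supporting them as a clade.
C4 (derived state 'yes') is shared by Beta, Epsilon, Eta, and Zeta — a synapomorphy uniting that clade.
Most parsimonious ingroup topology: ((((Zeta,(Beta,Eta)),Epsilon),Theta),Alpha).
Alpha is sister to the clade containing all other ingroup taxa, so it is the earliest-diverging (most basal) ingroup lineage.

Alpha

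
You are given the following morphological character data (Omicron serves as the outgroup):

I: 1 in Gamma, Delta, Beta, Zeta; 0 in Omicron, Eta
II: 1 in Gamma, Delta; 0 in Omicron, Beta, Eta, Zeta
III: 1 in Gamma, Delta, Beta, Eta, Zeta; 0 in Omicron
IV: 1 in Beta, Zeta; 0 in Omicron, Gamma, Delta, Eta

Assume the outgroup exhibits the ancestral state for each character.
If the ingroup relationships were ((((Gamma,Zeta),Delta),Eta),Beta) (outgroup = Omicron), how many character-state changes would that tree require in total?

7

Map each character onto ((((Gamma,Zeta),Delta),Eta),Beta) (rooted by Omicron) and count the minimum state changes it requires (Fitch parsimony):
I: 2; II: 2; III: 1; IV: 2.
Total tree length = 7.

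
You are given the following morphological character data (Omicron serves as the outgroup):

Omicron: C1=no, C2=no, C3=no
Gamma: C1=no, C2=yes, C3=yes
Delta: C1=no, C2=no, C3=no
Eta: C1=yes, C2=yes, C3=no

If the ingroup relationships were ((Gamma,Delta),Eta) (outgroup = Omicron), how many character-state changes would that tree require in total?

4

Map each character onto ((Gamma,Delta),Eta) (rooted by Omicron) and count the minimum state changes it requires (Fitch parsimony):
C1: 1; C2: 2; C3: 1.
Total tree length = 4.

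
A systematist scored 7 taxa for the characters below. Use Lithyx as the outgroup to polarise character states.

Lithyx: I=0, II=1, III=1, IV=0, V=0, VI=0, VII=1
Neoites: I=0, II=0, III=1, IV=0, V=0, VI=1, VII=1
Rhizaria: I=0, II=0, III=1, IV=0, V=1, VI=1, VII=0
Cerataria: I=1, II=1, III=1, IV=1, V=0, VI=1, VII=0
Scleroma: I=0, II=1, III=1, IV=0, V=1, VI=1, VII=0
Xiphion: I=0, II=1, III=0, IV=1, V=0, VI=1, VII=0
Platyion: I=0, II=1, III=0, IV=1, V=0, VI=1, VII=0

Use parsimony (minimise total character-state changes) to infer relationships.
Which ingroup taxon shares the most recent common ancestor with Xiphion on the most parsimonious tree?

Platyion

Character polarity is set by the outgroup: the derived state is whichever differs from the outgroup's state, so for II, III, VII the derived state is '0', and for the remaining characters it is '1'.
I: derived state '1' in Cerataria only — an autapomorphy, so it tells us nothing about relationships among taxa.
II (state '0') occurs in Neoites and Rhizaria but conflicts with the nesting implied by the other characters — most parsimoniously interpreted as homoplasy.
Only Platyion and Xiphion show the derived state '0' for III, supporting them as a clade.
Only Cerataria, Platyion, and Xiphion show the derived state '1' for IV, supporting them as a clade.
V: derived state '1' in Rhizaria and Scleroma only — synapomorphy for {Rhizaria, Scleroma}.
All ingroup taxa share the derived state '1' for VI; it defines the ingroup but does not resolve relationships within it.
Only Cerataria, Platyion, Rhizaria, Scleroma, and Xiphion show the derived state '0' for VII, supporting them as a clade.
Most parsimonious ingroup topology: (Neoites,((Rhizaria,Scleroma),(Cerataria,(Xiphion,Platyion)))).
Xiphion and Platyion form a cherry on this tree, so they are sister taxa.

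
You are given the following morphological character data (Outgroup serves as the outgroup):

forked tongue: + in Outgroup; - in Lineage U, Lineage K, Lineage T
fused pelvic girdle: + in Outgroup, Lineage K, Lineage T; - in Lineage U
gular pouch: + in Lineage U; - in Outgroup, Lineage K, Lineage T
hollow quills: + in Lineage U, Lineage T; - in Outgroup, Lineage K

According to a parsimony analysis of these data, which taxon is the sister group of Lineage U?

Lineage T

Character polarity is set by the outgroup: the derived state is whichever differs from the outgroup's state, so for forked tongue, fused pelvic girdle the derived state is '-', and for the remaining characters it is '+'.
forked tongue (derived state '-') is shared by all ingroup taxa — unites the whole ingroup.
fused pelvic girdle: derived state '-' in Lineage U only — an autapomorphy, so it tells us nothing about relationships among taxa.
gular pouch: derived state '+' in Lineage U only — an autapomorphy, so it tells us nothing about relationships among taxa.
hollow quills: derived state '+' in Lineage T and Lineage U only — synapomorphy for {Lineage T, Lineage U}.
Most parsimonious ingroup topology: ((Lineage U,Lineage T),Lineage K).
Lineage U and Lineage T form a cherry on this tree, so they are sister taxa.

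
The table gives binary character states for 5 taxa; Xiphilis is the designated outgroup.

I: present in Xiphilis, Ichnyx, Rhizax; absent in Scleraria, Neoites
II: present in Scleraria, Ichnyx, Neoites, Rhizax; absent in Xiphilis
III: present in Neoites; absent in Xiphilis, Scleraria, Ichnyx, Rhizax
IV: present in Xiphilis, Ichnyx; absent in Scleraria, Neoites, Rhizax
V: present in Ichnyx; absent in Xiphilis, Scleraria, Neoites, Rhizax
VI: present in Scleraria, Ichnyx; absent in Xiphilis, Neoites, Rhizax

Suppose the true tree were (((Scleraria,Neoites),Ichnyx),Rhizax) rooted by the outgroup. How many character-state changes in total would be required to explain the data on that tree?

8

Map each character onto (((Scleraria,Neoites),Ichnyx),Rhizax) (rooted by Xiphilis) and count the minimum state changes it requires (Fitch parsimony):
I: 1; II: 1; III: 1; IV: 2; V: 1; VI: 2.
Total tree length = 8.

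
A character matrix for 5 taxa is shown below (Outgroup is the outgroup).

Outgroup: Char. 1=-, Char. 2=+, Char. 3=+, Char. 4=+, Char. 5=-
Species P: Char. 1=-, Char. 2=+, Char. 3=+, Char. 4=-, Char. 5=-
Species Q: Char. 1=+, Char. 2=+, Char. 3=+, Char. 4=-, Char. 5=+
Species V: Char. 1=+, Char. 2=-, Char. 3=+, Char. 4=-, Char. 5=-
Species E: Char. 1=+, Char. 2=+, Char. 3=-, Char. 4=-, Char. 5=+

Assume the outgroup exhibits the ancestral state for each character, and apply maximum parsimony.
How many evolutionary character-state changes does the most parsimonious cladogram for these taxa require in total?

Character polarity is set by the outgroup: the derived state is whichever differs from the outgroup's state, so for Char. 2, Char. 3, Char. 4 the derived state is '-', and for the remaining characters it is '+'.
Char. 1: derived state '+' in Species E, Species Q, and Species V only — synapomorphy for {Species E, Species Q, Species V}.
Char. 2: derived state '-' in Species V only — an autapomorphy, so it tells us nothing about relationships among taxa.
Char. 3 (derived state '-') is unique to Species E (autapomorphy; uninformative for grouping).
Char. 4 (derived state '-') is shared by all ingroup taxa — unites the whole ingroup.
Char. 5 (derived state '+') is shared by Species E and Species Q — a synapomorphy uniting that clade.
Most parsimonious ingroup topology: (Species P,((Species Q,Species E),Species V)).
Changes per character on this tree: Char. 1: 1; Char. 2: 1; Char. 3: 1; Char. 4: 1; Char. 5: 1.
Total = 5.

5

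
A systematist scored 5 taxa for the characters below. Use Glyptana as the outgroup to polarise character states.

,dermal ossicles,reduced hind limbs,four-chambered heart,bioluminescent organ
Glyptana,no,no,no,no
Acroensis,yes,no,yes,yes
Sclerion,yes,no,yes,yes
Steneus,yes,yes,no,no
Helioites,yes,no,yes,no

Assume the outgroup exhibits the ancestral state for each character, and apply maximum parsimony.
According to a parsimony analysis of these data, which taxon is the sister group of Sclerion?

The outgroup has state 'no' for every character, so 'yes' is the derived state throughout.
dermal ossicles (derived state 'yes') is shared by all ingroup taxa — unites the whole ingroup.
reduced hind limbs: derived state 'yes' in Steneus only — an autapomorphy, so it tells us nothing about relationships among taxa.
four-chambered heart (derived state 'yes') is shared by Acroensis, Helioites, and Sclerion — a synapomorphy uniting that clade.
bioluminescent organ (derived state 'yes') is shared by Acroensis and Sclerion — a synapomorphy uniting that clade.
Most parsimonious ingroup topology: (((Acroensis,Sclerion),Helioites),Steneus).
Sclerion and Acroensis form a cherry on this tree, so they are sister taxa.

Acroensis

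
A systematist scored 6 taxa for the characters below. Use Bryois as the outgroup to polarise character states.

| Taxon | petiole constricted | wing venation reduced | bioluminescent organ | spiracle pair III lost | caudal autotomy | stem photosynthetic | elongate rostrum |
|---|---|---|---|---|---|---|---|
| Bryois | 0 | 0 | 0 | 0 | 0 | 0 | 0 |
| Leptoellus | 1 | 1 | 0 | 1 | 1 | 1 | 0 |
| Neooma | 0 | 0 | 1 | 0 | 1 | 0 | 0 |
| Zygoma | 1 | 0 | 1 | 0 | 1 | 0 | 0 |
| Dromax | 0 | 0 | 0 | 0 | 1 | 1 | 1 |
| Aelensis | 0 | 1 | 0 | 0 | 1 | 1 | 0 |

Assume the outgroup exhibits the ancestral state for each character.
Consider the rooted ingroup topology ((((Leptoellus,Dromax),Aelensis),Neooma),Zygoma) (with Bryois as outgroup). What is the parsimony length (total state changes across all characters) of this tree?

Map each character onto ((((Leptoellus,Dromax),Aelensis),Neooma),Zygoma) (rooted by Bryois) and count the minimum state changes it requires (Fitch parsimony):
petiole constricted: 2; wing venation reduced: 2; bioluminescent organ: 2; spiracle pair III lost: 1; caudal autotomy: 1; stem photosynthetic: 1; elongate rostrum: 1.
Total tree length = 10.

10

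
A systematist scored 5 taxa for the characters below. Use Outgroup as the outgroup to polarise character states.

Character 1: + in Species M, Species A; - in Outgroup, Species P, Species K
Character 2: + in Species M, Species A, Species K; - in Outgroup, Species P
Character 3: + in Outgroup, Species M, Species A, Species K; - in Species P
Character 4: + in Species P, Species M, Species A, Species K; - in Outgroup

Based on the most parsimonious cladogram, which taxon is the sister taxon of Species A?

Character polarity is set by the outgroup: the derived state is whichever differs from the outgroup's state, so for Character 3 the derived state is '-', and for the remaining characters it is '+'.
Character 1: derived state '+' in Species A and Species M only — synapomorphy for {Species A, Species M}.
Character 2: derived state '+' in Species A, Species K, and Species M only — synapomorphy for {Species A, Species K, Species M}.
Character 3: derived state '-' in Species P only — an autapomorphy, so it tells us nothing about relationships among taxa.
All ingroup taxa share the derived state '+' for Character 4; it defines the ingroup but does not resolve relationships within it.
Most parsimonious ingroup topology: (Species P,((Species M,Species A),Species K)).
Species A and Species M form a cherry on this tree, so they are sister taxa.

Species M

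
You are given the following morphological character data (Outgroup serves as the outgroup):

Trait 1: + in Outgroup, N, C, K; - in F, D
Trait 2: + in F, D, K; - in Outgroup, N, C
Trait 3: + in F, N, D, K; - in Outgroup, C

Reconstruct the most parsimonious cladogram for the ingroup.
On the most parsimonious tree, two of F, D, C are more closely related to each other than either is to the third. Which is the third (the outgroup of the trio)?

C

Character polarity is set by the outgroup: the derived state is whichever differs from the outgroup's state, so for Trait 1 the derived state is '-', and for the remaining characters it is '+'.
Only D and F show the derived state '-' for Trait 1, supporting them as a clade.
Only D, F, and K show the derived state '+' for Trait 2, supporting them as a clade.
Only D, F, K, and N show the derived state '+' for Trait 3, supporting them as a clade.
Most parsimonious ingroup topology: ((((F,D),K),N),C).
F and D share a more recent common ancestor with each other than either does with C, so C is the least closely related of the three.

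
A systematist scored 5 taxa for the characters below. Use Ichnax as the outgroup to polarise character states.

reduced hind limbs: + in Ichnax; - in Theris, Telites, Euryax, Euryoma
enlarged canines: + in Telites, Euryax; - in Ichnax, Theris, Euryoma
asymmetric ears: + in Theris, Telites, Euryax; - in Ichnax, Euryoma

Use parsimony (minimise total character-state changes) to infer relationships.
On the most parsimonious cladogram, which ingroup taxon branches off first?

Euryoma

Character polarity is set by the outgroup: the derived state is whichever differs from the outgroup's state, so for reduced hind limbs the derived state is '-', and for the remaining characters it is '+'.
All ingroup taxa share the derived state '-' for reduced hind limbs; it defines the ingroup but does not resolve relationships within it.
Only Euryax and Telites show the derived state '+' for enlarged canines, supporting them as a clade.
Only Euryax, Telites, and Theris show the derived state '+' for asymmetric ears, supporting them as a clade.
Most parsimonious ingroup topology: ((Theris,(Telites,Euryax)),Euryoma).
Euryoma is sister to the clade containing all other ingroup taxa, so it is the earliest-diverging (most basal) ingroup lineage.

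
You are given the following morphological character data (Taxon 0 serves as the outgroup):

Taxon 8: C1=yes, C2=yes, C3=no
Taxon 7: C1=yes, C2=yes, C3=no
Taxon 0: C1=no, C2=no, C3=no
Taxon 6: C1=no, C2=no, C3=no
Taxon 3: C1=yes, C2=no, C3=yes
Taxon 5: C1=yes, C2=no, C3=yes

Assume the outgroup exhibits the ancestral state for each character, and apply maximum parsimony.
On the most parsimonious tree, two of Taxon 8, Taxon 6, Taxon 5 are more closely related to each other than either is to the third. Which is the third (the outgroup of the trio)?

Taxon 6

The outgroup has state 'no' for every character, so 'yes' is the derived state throughout.
C1: derived state 'yes' in Taxon 3, Taxon 5, Taxon 7, and Taxon 8 only — synapomorphy for {Taxon 3, Taxon 5, Taxon 7, Taxon 8}.
C2 (derived state 'yes') is shared by Taxon 7 and Taxon 8 — a synapomorphy uniting that clade.
Only Taxon 3 and Taxon 5 show the derived state 'yes' for C3, supporting them as a clade.
Most parsimonious ingroup topology: (((Taxon 5,Taxon 3),(Taxon 7,Taxon 8)),Taxon 6).
Taxon 5 and Taxon 8 share a more recent common ancestor with each other than either does with Taxon 6, so Taxon 6 is the least closely related of the three.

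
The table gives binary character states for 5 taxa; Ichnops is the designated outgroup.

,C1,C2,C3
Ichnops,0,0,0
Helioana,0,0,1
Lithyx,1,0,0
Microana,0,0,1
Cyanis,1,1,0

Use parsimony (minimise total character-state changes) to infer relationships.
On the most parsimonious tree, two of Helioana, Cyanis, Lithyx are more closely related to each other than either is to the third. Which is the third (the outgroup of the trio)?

Helioana

The outgroup has state '0' for every character, so '1' is the derived state throughout.
C1: derived state '1' in Cyanis and Lithyx only — synapomorphy for {Cyanis, Lithyx}.
C2: derived state '1' in Cyanis only — an autapomorphy, so it tells us nothing about relationships among taxa.
C3: derived state '1' in Helioana and Microana only — synapomorphy for {Helioana, Microana}.
Most parsimonious ingroup topology: ((Helioana,Microana),(Lithyx,Cyanis)).
Lithyx and Cyanis share a more recent common ancestor with each other than either does with Helioana, so Helioana is the least closely related of the three.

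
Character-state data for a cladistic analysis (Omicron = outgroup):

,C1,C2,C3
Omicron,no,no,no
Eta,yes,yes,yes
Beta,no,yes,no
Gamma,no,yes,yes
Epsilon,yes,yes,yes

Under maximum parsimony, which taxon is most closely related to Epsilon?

The outgroup has state 'no' for every character, so 'yes' is the derived state throughout.
C1: derived state 'yes' in Epsilon and Eta only — synapomorphy for {Epsilon, Eta}.
All ingroup taxa share the derived state 'yes' for C2; it defines the ingroup but does not resolve relationships within it.
Only Epsilon, Eta, and Gamma show the derived state 'yes' for C3, supporting them as a clade.
Most parsimonious ingroup topology: (((Eta,Epsilon),Gamma),Beta).
Epsilon and Eta form a cherry on this tree, so they are sister taxa.

Eta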